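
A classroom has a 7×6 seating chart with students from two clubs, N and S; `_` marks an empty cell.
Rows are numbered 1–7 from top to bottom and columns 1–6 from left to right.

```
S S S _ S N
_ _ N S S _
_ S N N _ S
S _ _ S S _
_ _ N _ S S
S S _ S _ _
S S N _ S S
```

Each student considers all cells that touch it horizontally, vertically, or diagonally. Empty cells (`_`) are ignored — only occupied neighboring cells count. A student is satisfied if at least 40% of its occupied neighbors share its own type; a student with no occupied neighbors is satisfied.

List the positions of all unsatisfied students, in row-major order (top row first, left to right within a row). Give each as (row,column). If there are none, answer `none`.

(1,6), (2,3), (3,2), (3,4), (5,3), (7,3)

Row 1: (1,1)S 1/1 satisfied · (1,2)S 2/3 satisfied · (1,3)S 2/3 satisfied · (1,5)S 2/3 satisfied · (1,6)N 0/2 not
Row 2: (2,3)N 2/6 not · (2,4)S 3/6 satisfied · (2,5)S 3/5 satisfied
Row 3: (3,2)S 1/3 not · (3,3)N 2/5 satisfied · (3,4)N 2/6 not · (3,6)S 2/2 satisfied
Row 4: (4,1)S 1/1 satisfied · (4,4)S 2/5 satisfied · (4,5)S 4/5 satisfied
Row 5: (5,3)N 0/3 not · (5,5)S 4/4 satisfied · (5,6)S 2/2 satisfied
Row 6: (6,1)S 3/3 satisfied · (6,2)S 3/5 satisfied · (6,4)S 2/4 satisfied
Row 7: (7,1)S 3/3 satisfied · (7,2)S 3/4 satisfied · (7,3)N 0/3 not · (7,5)S 2/2 satisfied · (7,6)S 1/1 satisfied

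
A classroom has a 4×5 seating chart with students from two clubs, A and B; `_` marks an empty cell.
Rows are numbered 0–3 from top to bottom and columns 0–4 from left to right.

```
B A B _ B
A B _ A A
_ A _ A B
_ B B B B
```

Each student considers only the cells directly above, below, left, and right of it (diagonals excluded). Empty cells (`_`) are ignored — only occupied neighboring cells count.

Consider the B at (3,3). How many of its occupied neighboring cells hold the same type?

2

Occupied neighbors of (3,3): (2,3)=A, (3,2)=B, (3,4)=B.
Same type (B): 2 of 3.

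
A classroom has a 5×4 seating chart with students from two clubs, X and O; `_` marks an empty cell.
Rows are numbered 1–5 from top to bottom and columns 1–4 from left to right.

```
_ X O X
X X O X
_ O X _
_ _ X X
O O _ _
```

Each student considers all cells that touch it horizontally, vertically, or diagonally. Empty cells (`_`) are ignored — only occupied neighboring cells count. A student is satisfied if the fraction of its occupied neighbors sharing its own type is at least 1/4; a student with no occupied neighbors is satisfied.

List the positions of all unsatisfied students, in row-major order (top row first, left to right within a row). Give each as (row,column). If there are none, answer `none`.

Row 1: (1,2)X 2/4 ✓ · (1,3)O 1/5 ✗ · (1,4)X 1/3 ✓
Row 2: (2,1)X 2/3 ✓ · (2,2)X 3/6 ✓ · (2,3)O 2/7 ✓ · (2,4)X 2/4 ✓
Row 3: (3,2)O 1/5 ✗ · (3,3)X 4/6 ✓
Row 4: (4,3)X 2/4 ✓ · (4,4)X 2/2 ✓
Row 5: (5,1)O 1/1 ✓ · (5,2)O 1/2 ✓

(1,3), (3,2)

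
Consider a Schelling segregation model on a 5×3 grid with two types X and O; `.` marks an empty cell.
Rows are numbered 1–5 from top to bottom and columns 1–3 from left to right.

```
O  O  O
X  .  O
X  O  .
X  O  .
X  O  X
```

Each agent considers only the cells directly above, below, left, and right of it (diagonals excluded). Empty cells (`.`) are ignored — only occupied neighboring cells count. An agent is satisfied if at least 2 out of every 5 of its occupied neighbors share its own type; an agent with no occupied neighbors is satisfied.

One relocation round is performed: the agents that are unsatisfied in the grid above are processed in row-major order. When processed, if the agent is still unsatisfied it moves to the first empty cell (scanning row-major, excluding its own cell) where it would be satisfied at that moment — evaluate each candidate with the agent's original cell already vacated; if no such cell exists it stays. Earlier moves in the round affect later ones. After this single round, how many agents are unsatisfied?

Initially unsatisfied (in order): (5,2), (5,3).
  (5,2) → (2,2).
  (5,3): now satisfied by earlier moves; stays.
Resulting grid:
O O O
X O O
X O .
X O .
X . X
Unsatisfied now: (2,1).

1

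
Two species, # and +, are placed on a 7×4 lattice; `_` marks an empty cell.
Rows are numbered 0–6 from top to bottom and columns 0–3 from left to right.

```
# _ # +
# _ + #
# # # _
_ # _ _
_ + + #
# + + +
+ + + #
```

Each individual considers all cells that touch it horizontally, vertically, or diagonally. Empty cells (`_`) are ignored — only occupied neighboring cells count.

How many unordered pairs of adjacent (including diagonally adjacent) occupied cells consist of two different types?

18

Scan each occupied cell's neighbors to the right and below (and the two forward diagonals) so each pair is counted once.
Row 0: #(0,0)–#(1,0)= #(0,2)–+(0,3)≠ #(0,2)–+(1,2)≠ #(0,2)–#(1,3)= +(0,3)–#(1,3)≠ +(0,3)–+(1,2)=  → 3/6 unlike.
Row 1: #(1,0)–#(2,0)= #(1,0)–#(2,1)= +(1,2)–#(1,3)≠ +(1,2)–#(2,2)≠ +(1,2)–#(2,1)≠ #(1,3)–#(2,2)=  → 3/6 unlike.
Row 2: #(2,0)–#(2,1)= #(2,0)–#(3,1)= #(2,1)–#(2,2)= #(2,1)–#(3,1)= #(2,2)–#(3,1)=  → 0/5 unlike.
Row 3: #(3,1)–+(4,1)≠ #(3,1)–+(4,2)≠  → 2/2 unlike.
Row 4: +(4,1)–+(4,2)= +(4,1)–+(5,1)= +(4,1)–+(5,2)= +(4,1)–#(5,0)≠ +(4,2)–#(4,3)≠ +(4,2)–+(5,2)= +(4,2)–+(5,3)= +(4,2)–+(5,1)= #(4,3)–+(5,3)≠ #(4,3)–+(5,2)≠  → 4/10 unlike.
Row 5: #(5,0)–+(5,1)≠ #(5,0)–+(6,0)≠ #(5,0)–+(6,1)≠ +(5,1)–+(5,2)= +(5,1)–+(6,1)= +(5,1)–+(6,2)= +(5,1)–+(6,0)= +(5,2)–+(5,3)= +(5,2)–+(6,2)= +(5,2)–#(6,3)≠ +(5,2)–+(6,1)= +(5,3)–#(6,3)≠ +(5,3)–+(6,2)=  → 5/13 unlike.
Row 6: +(6,0)–+(6,1)= +(6,1)–+(6,2)= +(6,2)–#(6,3)≠  → 1/3 unlike.
Total adjacent occupied pairs: 45; unlike-type pairs: 18.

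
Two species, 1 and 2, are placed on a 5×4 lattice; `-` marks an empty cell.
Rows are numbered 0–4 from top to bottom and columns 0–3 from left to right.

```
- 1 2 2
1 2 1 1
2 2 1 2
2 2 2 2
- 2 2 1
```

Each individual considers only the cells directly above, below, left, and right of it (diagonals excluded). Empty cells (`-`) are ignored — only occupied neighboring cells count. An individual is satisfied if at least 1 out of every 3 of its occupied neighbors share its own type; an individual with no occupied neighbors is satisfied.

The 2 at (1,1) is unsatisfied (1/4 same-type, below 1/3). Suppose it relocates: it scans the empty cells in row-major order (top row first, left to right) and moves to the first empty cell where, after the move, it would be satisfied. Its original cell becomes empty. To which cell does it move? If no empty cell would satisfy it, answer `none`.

Vacating (1,1). Empty cells in order:
  (0,0): 0/2 same-type → still unsatisfied.
  (4,0): 2/2 same-type → satisfied — stop here.

(4,0)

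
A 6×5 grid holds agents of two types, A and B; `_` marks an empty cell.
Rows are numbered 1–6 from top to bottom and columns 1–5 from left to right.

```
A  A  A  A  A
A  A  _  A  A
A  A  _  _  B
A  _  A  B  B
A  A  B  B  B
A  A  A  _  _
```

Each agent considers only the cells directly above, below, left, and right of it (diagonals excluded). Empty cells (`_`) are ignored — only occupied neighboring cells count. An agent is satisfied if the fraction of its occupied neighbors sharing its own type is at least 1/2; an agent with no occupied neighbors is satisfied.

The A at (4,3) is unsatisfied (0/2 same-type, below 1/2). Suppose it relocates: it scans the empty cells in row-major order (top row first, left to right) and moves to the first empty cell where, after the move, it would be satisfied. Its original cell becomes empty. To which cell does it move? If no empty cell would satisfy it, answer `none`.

Vacating (4,3). Empty cells in order:
  (2,3): 3/3 same-type → satisfied — stop here.

(2,3)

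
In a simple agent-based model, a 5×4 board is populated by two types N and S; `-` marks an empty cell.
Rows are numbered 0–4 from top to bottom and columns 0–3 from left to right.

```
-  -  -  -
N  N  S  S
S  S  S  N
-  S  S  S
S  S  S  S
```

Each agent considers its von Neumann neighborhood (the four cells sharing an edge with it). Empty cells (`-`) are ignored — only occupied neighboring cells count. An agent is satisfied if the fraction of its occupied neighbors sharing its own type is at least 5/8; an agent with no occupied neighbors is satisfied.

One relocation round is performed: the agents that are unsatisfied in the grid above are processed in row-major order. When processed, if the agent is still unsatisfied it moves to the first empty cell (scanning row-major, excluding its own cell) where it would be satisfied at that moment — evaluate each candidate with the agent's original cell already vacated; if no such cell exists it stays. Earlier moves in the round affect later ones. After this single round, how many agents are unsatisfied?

Initially unsatisfied (in order): (1,0), (1,1), (1,3), (2,0), (2,3).
  (1,0) → (0,0).
  (1,1) → (0,1).
  (1,3) → (0,3).
  (2,0): now satisfied by earlier moves; stays.
  (2,3): no empty cell satisfies it; stays.
Resulting grid:
N N - S
- - S -
S S S N
- S S S
S S S S
Unsatisfied now: (2,3).

1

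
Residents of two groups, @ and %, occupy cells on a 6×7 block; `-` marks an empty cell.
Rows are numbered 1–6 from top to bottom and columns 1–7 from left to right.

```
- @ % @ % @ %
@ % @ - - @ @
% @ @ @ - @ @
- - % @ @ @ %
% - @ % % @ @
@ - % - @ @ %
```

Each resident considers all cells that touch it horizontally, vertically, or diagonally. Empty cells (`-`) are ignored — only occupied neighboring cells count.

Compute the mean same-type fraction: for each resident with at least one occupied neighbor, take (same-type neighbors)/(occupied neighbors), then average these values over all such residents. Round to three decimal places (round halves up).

0.433

(1,2)@ 2/4
(1,3)% 1/4
(1,4)@ 1/3
(1,5)% 0/3
(1,6)@ 2/4
(1,7)% 0/3
(2,1)@ 2/4
(2,2)% 2/7
(2,3)@ 5/7
(2,6)@ 4/6
(2,7)@ 4/5
(3,1)% 1/3
(3,2)@ 3/6
(3,3)@ 4/6
(3,4)@ 4/5
(3,6)@ 5/6
(3,7)@ 4/5
(4,3)% 1/6
(4,4)@ 4/7
(4,5)@ 5/7
(4,6)@ 5/7
(4,7)% 0/5
(5,1)% 0/1
(5,3)@ 1/4
(5,4)% 3/7
(5,5)% 1/7
(5,6)@ 5/8
(5,7)@ 3/5
(6,1)@ 0/1
(6,3)% 1/2
(6,5)@ 2/4
(6,6)@ 3/5
(6,7)% 0/3
Sum over 33 residents: 2/4 + 1/4 + 1/3 + 0/3 + 2/4 + 0/3 + 2/4 + 2/7 + 5/7 + 4/6 + 4/5 + 1/3 + 3/6 + 4/6 + 4/5 + 5/6 + 4/5 + 1/6 + 4/7 + 5/7 + 5/7 + 0/5 + 0/1 + 1/4 + 3/7 + 1/7 + 5/8 + 3/5 + 0/1 + 1/2 + 2/4 + 3/5 + 0/3 = 4003/280; mean = 4003/280 ÷ 33 = 4003/9240 = 0.433225… → 0.433.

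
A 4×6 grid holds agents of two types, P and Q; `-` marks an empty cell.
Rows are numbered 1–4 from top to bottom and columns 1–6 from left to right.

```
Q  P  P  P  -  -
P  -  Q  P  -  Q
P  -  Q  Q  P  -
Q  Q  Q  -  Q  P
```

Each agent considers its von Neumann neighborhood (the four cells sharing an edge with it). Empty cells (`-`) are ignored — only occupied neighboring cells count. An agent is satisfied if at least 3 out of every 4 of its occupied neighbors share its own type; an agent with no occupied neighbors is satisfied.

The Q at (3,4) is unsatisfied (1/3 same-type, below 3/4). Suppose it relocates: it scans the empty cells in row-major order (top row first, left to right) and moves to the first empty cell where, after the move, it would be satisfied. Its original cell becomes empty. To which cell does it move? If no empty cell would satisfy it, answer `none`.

Vacating (3,4). Empty cells in order:
  (1,5): 0/1 same-type → still unsatisfied.
  (1,6): 1/1 same-type → satisfied — stop here.

(1,6)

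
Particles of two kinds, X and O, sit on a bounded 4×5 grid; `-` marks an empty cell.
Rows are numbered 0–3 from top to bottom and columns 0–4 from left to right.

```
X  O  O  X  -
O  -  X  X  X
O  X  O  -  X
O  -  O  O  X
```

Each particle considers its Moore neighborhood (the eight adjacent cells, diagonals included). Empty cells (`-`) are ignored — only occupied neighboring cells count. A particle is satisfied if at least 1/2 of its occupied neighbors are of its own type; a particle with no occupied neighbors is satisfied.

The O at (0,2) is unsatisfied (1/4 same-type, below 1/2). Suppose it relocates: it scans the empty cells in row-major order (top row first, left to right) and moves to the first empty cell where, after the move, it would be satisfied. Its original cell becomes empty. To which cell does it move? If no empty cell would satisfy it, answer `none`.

Vacating (0,2). Empty cells in order:
  (0,4): 0/3 same-type → still unsatisfied.
  (1,1): 4/7 same-type → satisfied — stop here.

(1,1)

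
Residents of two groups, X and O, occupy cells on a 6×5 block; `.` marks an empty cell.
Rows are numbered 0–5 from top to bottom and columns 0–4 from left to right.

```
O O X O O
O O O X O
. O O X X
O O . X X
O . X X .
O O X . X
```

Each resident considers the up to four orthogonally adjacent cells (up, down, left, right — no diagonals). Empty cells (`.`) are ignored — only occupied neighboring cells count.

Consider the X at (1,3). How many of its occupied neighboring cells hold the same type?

Occupied neighbors of (1,3): (0,3)=O, (2,3)=X, (1,2)=O, (1,4)=O.
Same type (X): 1 of 4.

1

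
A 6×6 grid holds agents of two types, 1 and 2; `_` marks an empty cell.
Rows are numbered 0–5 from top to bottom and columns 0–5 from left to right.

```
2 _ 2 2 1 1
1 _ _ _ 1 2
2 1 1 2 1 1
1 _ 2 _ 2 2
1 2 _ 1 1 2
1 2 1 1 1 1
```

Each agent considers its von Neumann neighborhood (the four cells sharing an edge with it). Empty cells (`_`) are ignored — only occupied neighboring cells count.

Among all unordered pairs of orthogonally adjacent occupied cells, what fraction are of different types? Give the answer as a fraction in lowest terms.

19/36

Scan each occupied cell's neighbors to the right and below so each pair is counted once.
Row 0: 2(0,0)–1(1,0)≠ 2(0,2)–2(0,3)= 2(0,3)–1(0,4)≠ 1(0,4)–1(0,5)= 1(0,4)–1(1,4)= 1(0,5)–2(1,5)≠  → 3/6 unlike.
Row 1: 1(1,0)–2(2,0)≠ 1(1,4)–2(1,5)≠ 1(1,4)–1(2,4)= 2(1,5)–1(2,5)≠  → 3/4 unlike.
Row 2: 2(2,0)–1(2,1)≠ 2(2,0)–1(3,0)≠ 1(2,1)–1(2,2)= 1(2,2)–2(2,3)≠ 1(2,2)–2(3,2)≠ 2(2,3)–1(2,4)≠ 1(2,4)–1(2,5)= 1(2,4)–2(3,4)≠ 1(2,5)–2(3,5)≠  → 7/9 unlike.
Row 3: 1(3,0)–1(4,0)= 2(3,4)–2(3,5)= 2(3,4)–1(4,4)≠ 2(3,5)–2(4,5)=  → 1/4 unlike.
Row 4: 1(4,0)–2(4,1)≠ 1(4,0)–1(5,0)= 2(4,1)–2(5,1)= 1(4,3)–1(4,4)= 1(4,3)–1(5,3)= 1(4,4)–2(4,5)≠ 1(4,4)–1(5,4)= 2(4,5)–1(5,5)≠  → 3/8 unlike.
Row 5: 1(5,0)–2(5,1)≠ 2(5,1)–1(5,2)≠ 1(5,2)–1(5,3)= 1(5,3)–1(5,4)= 1(5,4)–1(5,5)=  → 2/5 unlike.
Total adjacent occupied pairs: 36; unlike-type pairs: 19.
19/36 is already in lowest terms.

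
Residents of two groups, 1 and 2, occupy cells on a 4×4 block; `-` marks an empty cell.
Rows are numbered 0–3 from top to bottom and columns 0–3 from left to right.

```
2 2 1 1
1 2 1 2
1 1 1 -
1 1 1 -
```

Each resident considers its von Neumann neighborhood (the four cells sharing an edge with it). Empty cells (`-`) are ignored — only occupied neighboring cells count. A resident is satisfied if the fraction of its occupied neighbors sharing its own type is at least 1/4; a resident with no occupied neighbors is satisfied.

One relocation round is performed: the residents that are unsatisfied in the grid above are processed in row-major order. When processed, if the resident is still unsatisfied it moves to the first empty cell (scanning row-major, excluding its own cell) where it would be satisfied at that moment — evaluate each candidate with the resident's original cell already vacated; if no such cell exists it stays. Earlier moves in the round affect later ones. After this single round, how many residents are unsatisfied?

Initially unsatisfied (in order): (1,3).
  (1,3): no empty cell satisfies it; stays.
Resulting grid:
2 2 1 1
1 2 1 2
1 1 1 -
1 1 1 -
Unsatisfied now: (1,3).

1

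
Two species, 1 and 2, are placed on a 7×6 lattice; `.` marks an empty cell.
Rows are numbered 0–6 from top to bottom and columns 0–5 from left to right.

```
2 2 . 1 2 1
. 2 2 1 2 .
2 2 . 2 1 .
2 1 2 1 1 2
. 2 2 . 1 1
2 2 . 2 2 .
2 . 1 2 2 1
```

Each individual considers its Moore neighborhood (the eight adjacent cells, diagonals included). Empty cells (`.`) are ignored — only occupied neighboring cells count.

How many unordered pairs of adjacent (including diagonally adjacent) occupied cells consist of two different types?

Scan each occupied cell's neighbors to the right and below (and the two forward diagonals) so each pair is counted once.
Row 0: 2(0,0)–2(0,1)= 2(0,0)–2(1,1)= 2(0,1)–2(1,1)= 2(0,1)–2(1,2)= 1(0,3)–2(0,4)≠ 1(0,3)–1(1,3)= 1(0,3)–2(1,4)≠ 1(0,3)–2(1,2)≠ 2(0,4)–1(0,5)≠ 2(0,4)–2(1,4)= 2(0,4)–1(1,3)≠ 1(0,5)–2(1,4)≠  → 6/12 unlike.
Row 1: 2(1,1)–2(1,2)= 2(1,1)–2(2,1)= 2(1,1)–2(2,0)= 2(1,2)–1(1,3)≠ 2(1,2)–2(2,3)= 2(1,2)–2(2,1)= 1(1,3)–2(1,4)≠ 1(1,3)–2(2,3)≠ 1(1,3)–1(2,4)= 2(1,4)–1(2,4)≠ 2(1,4)–2(2,3)=  → 4/11 unlike.
Row 2: 2(2,0)–2(2,1)= 2(2,0)–2(3,0)= 2(2,0)–1(3,1)≠ 2(2,1)–1(3,1)≠ 2(2,1)–2(3,2)= 2(2,1)–2(3,0)= 2(2,3)–1(2,4)≠ 2(2,3)–1(3,3)≠ 2(2,3)–1(3,4)≠ 2(2,3)–2(3,2)= 1(2,4)–1(3,4)= 1(2,4)–2(3,5)≠ 1(2,4)–1(3,3)=  → 6/13 unlike.
Row 3: 2(3,0)–1(3,1)≠ 2(3,0)–2(4,1)= 1(3,1)–2(3,2)≠ 1(3,1)–2(4,1)≠ 1(3,1)–2(4,2)≠ 2(3,2)–1(3,3)≠ 2(3,2)–2(4,2)= 2(3,2)–2(4,1)= 1(3,3)–1(3,4)= 1(3,3)–1(4,4)= 1(3,3)–2(4,2)≠ 1(3,4)–2(3,5)≠ 1(3,4)–1(4,4)= 1(3,4)–1(4,5)= 2(3,5)–1(4,5)≠ 2(3,5)–1(4,4)≠  → 9/16 unlike.
Row 4: 2(4,1)–2(4,2)= 2(4,1)–2(5,1)= 2(4,1)–2(5,0)= 2(4,2)–2(5,3)= 2(4,2)–2(5,1)= 1(4,4)–1(4,5)= 1(4,4)–2(5,4)≠ 1(4,4)–2(5,3)≠ 1(4,5)–2(5,4)≠  → 3/9 unlike.
Row 5: 2(5,0)–2(5,1)= 2(5,0)–2(6,0)= 2(5,1)–1(6,2)≠ 2(5,1)–2(6,0)= 2(5,3)–2(5,4)= 2(5,3)–2(6,3)= 2(5,3)–2(6,4)= 2(5,3)–1(6,2)≠ 2(5,4)–2(6,4)= 2(5,4)–1(6,5)≠ 2(5,4)–2(6,3)=  → 3/11 unlike.
Row 6: 1(6,2)–2(6,3)≠ 2(6,3)–2(6,4)= 2(6,4)–1(6,5)≠  → 2/3 unlike.
Total adjacent occupied pairs: 75; unlike-type pairs: 33.

33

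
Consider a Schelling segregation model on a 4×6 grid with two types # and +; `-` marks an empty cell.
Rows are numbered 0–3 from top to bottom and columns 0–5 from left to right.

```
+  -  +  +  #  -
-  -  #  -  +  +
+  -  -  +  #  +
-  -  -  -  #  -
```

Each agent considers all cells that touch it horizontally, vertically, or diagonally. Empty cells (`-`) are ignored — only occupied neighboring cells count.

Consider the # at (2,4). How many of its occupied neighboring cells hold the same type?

1

Occupied neighbors of (2,4): (1,4)=+, (1,5)=+, (2,3)=+, (2,5)=+, (3,4)=#.
Same type (#): 1 of 5.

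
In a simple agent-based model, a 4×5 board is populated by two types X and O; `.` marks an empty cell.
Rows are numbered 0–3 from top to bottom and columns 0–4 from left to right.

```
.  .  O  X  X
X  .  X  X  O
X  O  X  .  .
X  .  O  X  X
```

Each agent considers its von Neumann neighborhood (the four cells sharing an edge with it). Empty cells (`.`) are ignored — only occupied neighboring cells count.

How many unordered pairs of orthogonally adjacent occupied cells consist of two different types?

8

Scan each occupied cell's neighbors to the right and below so each pair is counted once.
From row 0: 3 unlike of 5 pairs (running 3/5).
From row 1: 1 unlike of 4 pairs (running 4/9).
From row 2: 3 unlike of 4 pairs (running 7/13).
From row 3: 1 unlike of 2 pairs (running 8/15).
Total adjacent occupied pairs: 15; unlike-type pairs: 8.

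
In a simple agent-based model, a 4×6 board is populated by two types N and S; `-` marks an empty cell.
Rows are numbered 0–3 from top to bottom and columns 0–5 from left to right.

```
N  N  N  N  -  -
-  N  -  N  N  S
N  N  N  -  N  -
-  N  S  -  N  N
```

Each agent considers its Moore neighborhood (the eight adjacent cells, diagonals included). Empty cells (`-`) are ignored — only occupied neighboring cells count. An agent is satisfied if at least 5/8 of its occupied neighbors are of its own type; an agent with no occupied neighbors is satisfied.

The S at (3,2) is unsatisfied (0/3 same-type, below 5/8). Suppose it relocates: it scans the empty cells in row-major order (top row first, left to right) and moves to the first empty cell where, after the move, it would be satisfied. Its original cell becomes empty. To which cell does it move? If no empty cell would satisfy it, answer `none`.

none

Vacating (3,2). Empty cells in order:
  (0,4): 1/4 same-type → still unsatisfied.
  (0,5): 1/2 same-type → still unsatisfied.
  (1,0): 0/5 same-type → still unsatisfied.
  (1,2): 0/7 same-type → still unsatisfied.
  (2,3): 0/5 same-type → still unsatisfied.
  (2,5): 1/5 same-type → still unsatisfied.
  (3,0): 0/3 same-type → still unsatisfied.
  (3,3): 0/3 same-type → still unsatisfied.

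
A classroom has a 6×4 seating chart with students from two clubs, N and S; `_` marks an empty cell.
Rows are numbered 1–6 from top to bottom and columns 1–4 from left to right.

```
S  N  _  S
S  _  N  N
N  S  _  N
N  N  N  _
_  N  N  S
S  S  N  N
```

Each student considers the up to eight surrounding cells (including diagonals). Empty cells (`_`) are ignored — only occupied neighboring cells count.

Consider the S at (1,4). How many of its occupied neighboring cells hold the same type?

0

Occupied neighbors of (1,4): (2,3)=N, (2,4)=N.
Same type (S): 0 of 2.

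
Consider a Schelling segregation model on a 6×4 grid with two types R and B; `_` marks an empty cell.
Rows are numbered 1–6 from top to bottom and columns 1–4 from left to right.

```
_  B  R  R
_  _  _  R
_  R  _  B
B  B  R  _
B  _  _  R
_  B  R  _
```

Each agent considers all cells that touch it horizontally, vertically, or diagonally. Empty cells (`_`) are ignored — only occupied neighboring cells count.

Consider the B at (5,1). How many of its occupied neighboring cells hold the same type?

3

Occupied neighbors of (5,1): (4,1)=B, (4,2)=B, (6,2)=B.
Same type (B): 3 of 3.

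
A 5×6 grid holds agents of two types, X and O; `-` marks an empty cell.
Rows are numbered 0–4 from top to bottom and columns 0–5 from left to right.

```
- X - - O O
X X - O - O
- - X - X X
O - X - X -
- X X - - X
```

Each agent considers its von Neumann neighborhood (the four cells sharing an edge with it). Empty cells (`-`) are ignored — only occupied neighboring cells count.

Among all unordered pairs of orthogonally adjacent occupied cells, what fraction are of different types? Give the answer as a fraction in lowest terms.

1/10

Scan each occupied cell's neighbors to the right and below so each pair is counted once.
Row 0: X(0,1)–X(1,1)= O(0,4)–O(0,5)= O(0,5)–O(1,5)=  → 0/3 unlike.
Row 1: X(1,0)–X(1,1)= O(1,5)–X(2,5)≠  → 1/2 unlike.
Row 2: X(2,2)–X(3,2)= X(2,4)–X(2,5)= X(2,4)–X(3,4)=  → 0/3 unlike.
Row 3: X(3,2)–X(4,2)=  → 0/1 unlike.
Row 4: X(4,1)–X(4,2)=  → 0/1 unlike.
Total adjacent occupied pairs: 10; unlike-type pairs: 1.
1/10 is already in lowest terms.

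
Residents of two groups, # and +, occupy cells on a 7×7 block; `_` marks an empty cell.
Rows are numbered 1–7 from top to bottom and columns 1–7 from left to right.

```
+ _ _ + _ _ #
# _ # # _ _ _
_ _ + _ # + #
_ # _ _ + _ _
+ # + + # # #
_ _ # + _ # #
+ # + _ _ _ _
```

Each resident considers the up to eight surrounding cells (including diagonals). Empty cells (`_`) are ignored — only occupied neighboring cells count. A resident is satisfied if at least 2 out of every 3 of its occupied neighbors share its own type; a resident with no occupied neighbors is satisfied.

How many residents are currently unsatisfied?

21

Row 1: (1,1)+ 0/1 unhappy · (1,4)+ 0/2 unhappy · (1,7)# 0/0 ok
Row 2: (2,1)# 0/1 unhappy · (2,3)# 1/3 unhappy · (2,4)# 2/4 unhappy
Row 3: (3,3)+ 0/3 unhappy · (3,5)# 1/3 unhappy · (3,6)+ 1/3 unhappy · (3,7)# 0/1 unhappy
Row 4: (4,2)# 1/4 unhappy · (4,5)+ 2/5 unhappy
Row 5: (5,1)+ 0/2 unhappy · (5,2)# 2/4 unhappy · (5,3)+ 2/5 unhappy · (5,4)+ 3/5 unhappy · (5,5)# 2/5 unhappy · (5,6)# 4/5 ok · (5,7)# 3/3 ok
Row 6: (6,3)# 2/6 unhappy · (6,4)+ 3/5 unhappy · (6,6)# 4/4 ok · (6,7)# 3/3 ok
Row 7: (7,1)+ 0/1 unhappy · (7,2)# 1/3 unhappy · (7,3)+ 1/3 unhappy
Unsatisfied: (1,1), (1,4), (2,1), (2,3), (2,4), (3,3), (3,5), (3,6), (3,7), (4,2), (4,5), (5,1), (5,2), (5,3), (5,4), (5,5), (6,3), (6,4), (7,1), (7,2), (7,3) — 21 in total.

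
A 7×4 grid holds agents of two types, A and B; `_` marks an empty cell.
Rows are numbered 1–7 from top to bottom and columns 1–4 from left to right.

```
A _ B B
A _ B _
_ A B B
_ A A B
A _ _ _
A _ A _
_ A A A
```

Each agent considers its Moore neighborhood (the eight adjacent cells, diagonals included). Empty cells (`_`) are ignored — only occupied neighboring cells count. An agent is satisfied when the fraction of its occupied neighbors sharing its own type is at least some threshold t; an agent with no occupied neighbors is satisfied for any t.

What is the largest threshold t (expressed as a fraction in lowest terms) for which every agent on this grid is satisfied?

2/5

Row 1: (1,1)A 1/1 · (1,3)B 2/2 · (1,4)B 2/2
Row 2: (2,1)A 2/2 · (2,3)B 4/5
Row 3: (3,2)A 3/5 · (3,3)B 3/6 · (3,4)B 3/4
Row 4: (4,2)A 3/4 · (4,3)A 2/5 · (4,4)B 2/3
Row 5: (5,1)A 2/2
Row 6: (6,1)A 2/2 · (6,3)A 3/3
Row 7: (7,2)A 3/3 · (7,3)A 3/3 · (7,4)A 2/2
The smallest same-type fraction is 2/5 at (4,3), which reduces to 2/5. Any threshold above that leaves this agent unsatisfied.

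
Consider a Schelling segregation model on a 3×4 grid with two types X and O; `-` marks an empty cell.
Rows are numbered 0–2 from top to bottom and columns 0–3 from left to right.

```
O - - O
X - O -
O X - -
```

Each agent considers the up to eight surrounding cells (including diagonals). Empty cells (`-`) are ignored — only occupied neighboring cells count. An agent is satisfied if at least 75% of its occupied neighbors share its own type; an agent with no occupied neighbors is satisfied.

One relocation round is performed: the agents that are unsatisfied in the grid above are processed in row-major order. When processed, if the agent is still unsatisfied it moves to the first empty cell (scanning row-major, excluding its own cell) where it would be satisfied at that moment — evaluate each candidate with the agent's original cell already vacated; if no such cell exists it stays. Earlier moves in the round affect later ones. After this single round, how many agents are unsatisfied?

Initially unsatisfied (in order): (0,0), (1,0), (1,2), (2,0), (2,1).
  (0,0) → (0,2).
  (1,0) → (0,0).
  (1,2) → (1,3).
  (2,0) → (1,2).
  (2,1) → (1,0).
Resulting grid:
X - O O
X - O O
- - - -
All satisfied now.

0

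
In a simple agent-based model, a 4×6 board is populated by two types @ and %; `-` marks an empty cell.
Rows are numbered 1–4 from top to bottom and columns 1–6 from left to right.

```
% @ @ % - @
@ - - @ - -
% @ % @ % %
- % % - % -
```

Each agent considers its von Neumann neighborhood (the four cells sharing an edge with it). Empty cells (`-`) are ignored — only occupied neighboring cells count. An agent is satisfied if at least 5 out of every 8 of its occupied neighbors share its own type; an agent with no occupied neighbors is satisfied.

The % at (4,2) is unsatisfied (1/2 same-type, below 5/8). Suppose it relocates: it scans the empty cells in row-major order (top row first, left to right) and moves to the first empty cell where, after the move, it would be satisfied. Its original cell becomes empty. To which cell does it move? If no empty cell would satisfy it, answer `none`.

(4,1)

Vacating (4,2). Empty cells in order:
  (1,5): 1/2 same-type → still unsatisfied.
  (2,2): 0/3 same-type → still unsatisfied.
  (2,3): 1/3 same-type → still unsatisfied.
  (2,5): 1/2 same-type → still unsatisfied.
  (2,6): 1/2 same-type → still unsatisfied.
  (4,1): 1/1 same-type → satisfied — stop here.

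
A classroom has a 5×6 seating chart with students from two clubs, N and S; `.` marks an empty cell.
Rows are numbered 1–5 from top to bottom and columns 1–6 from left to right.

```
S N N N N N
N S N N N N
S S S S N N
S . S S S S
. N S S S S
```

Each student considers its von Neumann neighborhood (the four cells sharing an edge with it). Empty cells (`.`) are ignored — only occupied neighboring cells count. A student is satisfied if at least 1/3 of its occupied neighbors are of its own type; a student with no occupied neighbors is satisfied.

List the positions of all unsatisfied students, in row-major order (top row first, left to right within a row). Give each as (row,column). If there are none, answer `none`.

Row 1: (1,1)S 0/2 unhappy · (1,2)N 1/3 ok · (1,3)N 3/3 ok · (1,4)N 3/3 ok · (1,5)N 3/3 ok · (1,6)N 2/2 ok
Row 2: (2,1)N 0/3 unhappy · (2,2)S 1/4 unhappy · (2,3)N 2/4 ok · (2,4)N 3/4 ok · (2,5)N 4/4 ok · (2,6)N 3/3 ok
Row 3: (3,1)S 2/3 ok · (3,2)S 3/3 ok · (3,3)S 3/4 ok · (3,4)S 2/4 ok · (3,5)N 2/4 ok · (3,6)N 2/3 ok
Row 4: (4,1)S 1/1 ok · (4,3)S 3/3 ok · (4,4)S 4/4 ok · (4,5)S 3/4 ok · (4,6)S 2/3 ok
Row 5: (5,2)N 0/1 unhappy · (5,3)S 2/3 ok · (5,4)S 3/3 ok · (5,5)S 3/3 ok · (5,6)S 2/2 ok

(1,1), (2,1), (2,2), (5,2)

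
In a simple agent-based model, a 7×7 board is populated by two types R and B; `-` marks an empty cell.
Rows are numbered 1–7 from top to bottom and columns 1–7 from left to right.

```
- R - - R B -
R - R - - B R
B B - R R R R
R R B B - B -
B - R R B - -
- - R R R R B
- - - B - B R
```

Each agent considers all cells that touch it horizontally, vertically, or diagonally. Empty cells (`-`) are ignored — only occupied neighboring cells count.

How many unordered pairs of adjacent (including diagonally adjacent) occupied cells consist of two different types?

39

Scan each occupied cell's neighbors to the right and below (and the two forward diagonals) so each pair is counted once.
Row 1: R(1,2)–R(2,3)= R(1,2)–R(2,1)= R(1,5)–B(1,6)≠ R(1,5)–B(2,6)≠ B(1,6)–B(2,6)= B(1,6)–R(2,7)≠  → 3/6 unlike.
Row 2: R(2,1)–B(3,1)≠ R(2,1)–B(3,2)≠ R(2,3)–R(3,4)= R(2,3)–B(3,2)≠ B(2,6)–R(2,7)≠ B(2,6)–R(3,6)≠ B(2,6)–R(3,7)≠ B(2,6)–R(3,5)≠ R(2,7)–R(3,7)= R(2,7)–R(3,6)=  → 7/10 unlike.
Row 3: B(3,1)–B(3,2)= B(3,1)–R(4,1)≠ B(3,1)–R(4,2)≠ B(3,2)–R(4,2)≠ B(3,2)–B(4,3)= B(3,2)–R(4,1)≠ R(3,4)–R(3,5)= R(3,4)–B(4,4)≠ R(3,4)–B(4,3)≠ R(3,5)–R(3,6)= R(3,5)–B(4,6)≠ R(3,5)–B(4,4)≠ R(3,6)–R(3,7)= R(3,6)–B(4,6)≠ R(3,7)–B(4,6)≠  → 10/15 unlike.
Row 4: R(4,1)–R(4,2)= R(4,1)–B(5,1)≠ R(4,2)–B(4,3)≠ R(4,2)–R(5,3)= R(4,2)–B(5,1)≠ B(4,3)–B(4,4)= B(4,3)–R(5,3)≠ B(4,3)–R(5,4)≠ B(4,4)–R(5,4)≠ B(4,4)–B(5,5)= B(4,4)–R(5,3)≠ B(4,6)–B(5,5)=  → 7/12 unlike.
Row 5: R(5,3)–R(5,4)= R(5,3)–R(6,3)= R(5,3)–R(6,4)= R(5,4)–B(5,5)≠ R(5,4)–R(6,4)= R(5,4)–R(6,5)= R(5,4)–R(6,3)= B(5,5)–R(6,5)≠ B(5,5)–R(6,6)≠ B(5,5)–R(6,4)≠  → 4/10 unlike.
Row 6: R(6,3)–R(6,4)= R(6,3)–B(7,4)≠ R(6,4)–R(6,5)= R(6,4)–B(7,4)≠ R(6,5)–R(6,6)= R(6,5)–B(7,6)≠ R(6,5)–B(7,4)≠ R(6,6)–B(6,7)≠ R(6,6)–B(7,6)≠ R(6,6)–R(7,7)= B(6,7)–R(7,7)≠ B(6,7)–B(7,6)=  → 7/12 unlike.
Row 7: B(7,6)–R(7,7)≠  → 1/1 unlike.
Total adjacent occupied pairs: 66; unlike-type pairs: 39.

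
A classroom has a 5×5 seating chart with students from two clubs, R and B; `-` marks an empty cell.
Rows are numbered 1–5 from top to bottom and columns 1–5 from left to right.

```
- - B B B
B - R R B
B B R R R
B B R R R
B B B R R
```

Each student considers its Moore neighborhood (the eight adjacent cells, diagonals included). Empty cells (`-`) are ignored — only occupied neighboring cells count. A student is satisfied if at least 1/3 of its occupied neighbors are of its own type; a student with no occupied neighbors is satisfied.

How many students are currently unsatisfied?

(1,3)B 1/3 ✓
(1,4)B 3/5 ✓
(1,5)B 2/3 ✓
(2,1)B 2/2 ✓
(2,3)R 3/6 ✓
(2,4)R 4/8 ✓
(2,5)B 2/5 ✓
(3,1)B 4/4 ✓
(3,2)B 4/7 ✓
(3,3)R 5/7 ✓
(3,4)R 7/8 ✓
(3,5)R 4/5 ✓
(4,1)B 5/5 ✓
(4,2)B 6/8 ✓
(4,3)R 4/8 ✓
(4,4)R 7/8 ✓
(4,5)R 5/5 ✓
(5,1)B 3/3 ✓
(5,2)B 4/5 ✓
(5,3)B 2/5 ✓
(5,4)R 4/5 ✓
(5,5)R 3/3 ✓
Every one meets the threshold.

0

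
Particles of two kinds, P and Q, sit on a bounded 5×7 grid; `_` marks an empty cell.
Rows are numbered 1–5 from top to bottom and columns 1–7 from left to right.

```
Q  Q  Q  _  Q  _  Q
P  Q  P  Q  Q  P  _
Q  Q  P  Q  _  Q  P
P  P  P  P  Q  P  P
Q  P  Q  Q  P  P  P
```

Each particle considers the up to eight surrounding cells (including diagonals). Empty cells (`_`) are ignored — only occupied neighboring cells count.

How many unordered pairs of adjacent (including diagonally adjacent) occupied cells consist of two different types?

43

Scan each occupied cell's neighbors to the right and below (and the two forward diagonals) so each pair is counted once.
Row 1: Q(1,1)–Q(1,2)= Q(1,1)–P(2,1)≠ Q(1,1)–Q(2,2)= Q(1,2)–Q(1,3)= Q(1,2)–Q(2,2)= Q(1,2)–P(2,3)≠ Q(1,2)–P(2,1)≠ Q(1,3)–P(2,3)≠ Q(1,3)–Q(2,4)= Q(1,3)–Q(2,2)= Q(1,5)–Q(2,5)= Q(1,5)–P(2,6)≠ Q(1,5)–Q(2,4)= Q(1,7)–P(2,6)≠  → 6/14 unlike.
Row 2: P(2,1)–Q(2,2)≠ P(2,1)–Q(3,1)≠ P(2,1)–Q(3,2)≠ Q(2,2)–P(2,3)≠ Q(2,2)–Q(3,2)= Q(2,2)–P(3,3)≠ Q(2,2)–Q(3,1)= P(2,3)–Q(2,4)≠ P(2,3)–P(3,3)= P(2,3)–Q(3,4)≠ P(2,3)–Q(3,2)≠ Q(2,4)–Q(2,5)= Q(2,4)–Q(3,4)= Q(2,4)–P(3,3)≠ Q(2,5)–P(2,6)≠ Q(2,5)–Q(3,6)= Q(2,5)–Q(3,4)= P(2,6)–Q(3,6)≠ P(2,6)–P(3,7)=  → 11/19 unlike.
Row 3: Q(3,1)–Q(3,2)= Q(3,1)–P(4,1)≠ Q(3,1)–P(4,2)≠ Q(3,2)–P(3,3)≠ Q(3,2)–P(4,2)≠ Q(3,2)–P(4,3)≠ Q(3,2)–P(4,1)≠ P(3,3)–Q(3,4)≠ P(3,3)–P(4,3)= P(3,3)–P(4,4)= P(3,3)–P(4,2)= Q(3,4)–P(4,4)≠ Q(3,4)–Q(4,5)= Q(3,4)–P(4,3)≠ Q(3,6)–P(3,7)≠ Q(3,6)–P(4,6)≠ Q(3,6)–P(4,7)≠ Q(3,6)–Q(4,5)= P(3,7)–P(4,7)= P(3,7)–P(4,6)=  → 12/20 unlike.
Row 4: P(4,1)–P(4,2)= P(4,1)–Q(5,1)≠ P(4,1)–P(5,2)= P(4,2)–P(4,3)= P(4,2)–P(5,2)= P(4,2)–Q(5,3)≠ P(4,2)–Q(5,1)≠ P(4,3)–P(4,4)= P(4,3)–Q(5,3)≠ P(4,3)–Q(5,4)≠ P(4,3)–P(5,2)= P(4,4)–Q(4,5)≠ P(4,4)–Q(5,4)≠ P(4,4)–P(5,5)= P(4,4)–Q(5,3)≠ Q(4,5)–P(4,6)≠ Q(4,5)–P(5,5)≠ Q(4,5)–P(5,6)≠ Q(4,5)–Q(5,4)= P(4,6)–P(4,7)= P(4,6)–P(5,6)= P(4,6)–P(5,7)= P(4,6)–P(5,5)= P(4,7)–P(5,7)= P(4,7)–P(5,6)=  → 11/25 unlike.
Row 5: Q(5,1)–P(5,2)≠ P(5,2)–Q(5,3)≠ Q(5,3)–Q(5,4)= Q(5,4)–P(5,5)≠ P(5,5)–P(5,6)= P(5,6)–P(5,7)=  → 3/6 unlike.
Total adjacent occupied pairs: 84; unlike-type pairs: 43.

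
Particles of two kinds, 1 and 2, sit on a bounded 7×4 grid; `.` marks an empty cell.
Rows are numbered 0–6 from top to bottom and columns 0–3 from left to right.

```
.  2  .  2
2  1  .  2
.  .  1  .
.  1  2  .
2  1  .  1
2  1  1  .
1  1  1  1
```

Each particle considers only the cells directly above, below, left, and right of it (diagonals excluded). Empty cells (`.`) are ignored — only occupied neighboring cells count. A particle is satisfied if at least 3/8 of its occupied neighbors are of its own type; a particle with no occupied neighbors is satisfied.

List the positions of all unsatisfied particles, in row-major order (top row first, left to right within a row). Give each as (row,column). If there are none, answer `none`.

Row 0: (0,1)2 0/1 ✗ · (0,3)2 1/1 ✓
Row 1: (1,0)2 0/1 ✗ · (1,1)1 0/2 ✗ · (1,3)2 1/1 ✓
Row 2: (2,2)1 0/1 ✗
Row 3: (3,1)1 1/2 ✓ · (3,2)2 0/2 ✗
Row 4: (4,0)2 1/2 ✓ · (4,1)1 2/3 ✓ · (4,3)1 0/0 ✓
Row 5: (5,0)2 1/3 ✗ · (5,1)1 3/4 ✓ · (5,2)1 2/2 ✓
Row 6: (6,0)1 1/2 ✓ · (6,1)1 3/3 ✓ · (6,2)1 3/3 ✓ · (6,3)1 1/1 ✓

(0,1), (1,0), (1,1), (2,2), (3,2), (5,0)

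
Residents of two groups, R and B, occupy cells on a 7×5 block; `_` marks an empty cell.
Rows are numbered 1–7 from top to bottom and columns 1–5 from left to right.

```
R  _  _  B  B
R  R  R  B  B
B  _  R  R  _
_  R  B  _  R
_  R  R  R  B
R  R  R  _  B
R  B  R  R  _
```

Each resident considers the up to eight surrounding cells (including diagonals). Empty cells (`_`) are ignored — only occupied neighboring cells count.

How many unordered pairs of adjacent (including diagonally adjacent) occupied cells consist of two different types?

23

Scan each occupied cell's neighbors to the right and below (and the two forward diagonals) so each pair is counted once.
From row 1: 1 unlike of 8 pairs (running 1/8).
From row 2: 6 unlike of 12 pairs (running 7/20).
From row 3: 3 unlike of 6 pairs (running 10/26).
From row 4: 5 unlike of 8 pairs (running 15/34).
From row 5: 2 unlike of 11 pairs (running 17/45).
From row 6: 4 unlike of 11 pairs (running 21/56).
From row 7: 2 unlike of 3 pairs (running 23/59).
Total adjacent occupied pairs: 59; unlike-type pairs: 23.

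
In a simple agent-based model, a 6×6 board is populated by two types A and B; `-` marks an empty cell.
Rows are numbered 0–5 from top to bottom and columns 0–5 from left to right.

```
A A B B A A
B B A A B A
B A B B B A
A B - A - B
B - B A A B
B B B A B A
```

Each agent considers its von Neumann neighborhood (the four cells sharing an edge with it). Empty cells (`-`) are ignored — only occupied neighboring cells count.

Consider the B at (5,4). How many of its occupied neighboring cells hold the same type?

0

Occupied neighbors of (5,4): (4,4)=A, (5,3)=A, (5,5)=A.
Same type (B): 0 of 3.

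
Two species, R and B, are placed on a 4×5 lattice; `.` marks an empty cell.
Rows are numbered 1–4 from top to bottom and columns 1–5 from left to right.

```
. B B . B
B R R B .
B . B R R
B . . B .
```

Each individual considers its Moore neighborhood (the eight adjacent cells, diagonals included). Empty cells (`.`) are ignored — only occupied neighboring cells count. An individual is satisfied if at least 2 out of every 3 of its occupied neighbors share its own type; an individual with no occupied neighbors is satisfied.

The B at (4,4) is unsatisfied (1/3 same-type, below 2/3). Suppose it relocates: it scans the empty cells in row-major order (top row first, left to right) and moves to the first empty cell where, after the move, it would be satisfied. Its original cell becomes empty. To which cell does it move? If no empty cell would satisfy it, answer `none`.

Vacating (4,4). Empty cells in order:
  (1,1): 2/3 same-type → satisfied — stop here.

(1,1)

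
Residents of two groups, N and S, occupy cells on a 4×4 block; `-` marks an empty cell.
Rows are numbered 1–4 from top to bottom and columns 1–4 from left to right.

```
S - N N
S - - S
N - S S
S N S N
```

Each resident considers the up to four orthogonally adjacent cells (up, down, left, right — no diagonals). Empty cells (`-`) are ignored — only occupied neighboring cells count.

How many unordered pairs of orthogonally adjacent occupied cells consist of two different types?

Scan each occupied cell's neighbors to the right and below so each pair is counted once.
Row 1: S(1,1)–S(2,1)= N(1,3)–N(1,4)= N(1,4)–S(2,4)≠  → 1/3 unlike.
Row 2: S(2,1)–N(3,1)≠ S(2,4)–S(3,4)=  → 1/2 unlike.
Row 3: N(3,1)–S(4,1)≠ S(3,3)–S(3,4)= S(3,3)–S(4,3)= S(3,4)–N(4,4)≠  → 2/4 unlike.
Row 4: S(4,1)–N(4,2)≠ N(4,2)–S(4,3)≠ S(4,3)–N(4,4)≠  → 3/3 unlike.
Total adjacent occupied pairs: 12; unlike-type pairs: 7.

7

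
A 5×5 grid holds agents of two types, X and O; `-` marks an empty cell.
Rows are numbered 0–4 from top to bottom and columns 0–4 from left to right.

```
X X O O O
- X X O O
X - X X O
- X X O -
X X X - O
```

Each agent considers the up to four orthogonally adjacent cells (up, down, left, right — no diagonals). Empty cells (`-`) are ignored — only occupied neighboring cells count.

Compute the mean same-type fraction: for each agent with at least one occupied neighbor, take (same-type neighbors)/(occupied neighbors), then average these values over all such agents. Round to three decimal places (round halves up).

(0,0)X 1/1
(0,1)X 2/3
(0,2)O 1/3
(0,3)O 3/3
(0,4)O 2/2
(1,1)X 2/2
(1,2)X 2/4
(1,3)O 2/4
(1,4)O 3/3
(2,0)X — no occupied neighbors
(2,2)X 3/3
(2,3)X 1/4
(2,4)O 1/2
(3,1)X 2/2
(3,2)X 3/4
(3,3)O 0/2
(4,0)X 1/1
(4,1)X 3/3
(4,2)X 2/2
(4,4)O — no occupied neighbors
Sum over 18 agents: 1/1 + 2/3 + 1/3 + 3/3 + 2/2 + 2/2 + 2/4 + 2/4 + 3/3 + 3/3 + 1/4 + 1/2 + 2/2 + 3/4 + 0/2 + 1/1 + 3/3 + 2/2 = 27/2; mean = 27/2 ÷ 18 = 3/4 = 0.75 → 0.750.

0.750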